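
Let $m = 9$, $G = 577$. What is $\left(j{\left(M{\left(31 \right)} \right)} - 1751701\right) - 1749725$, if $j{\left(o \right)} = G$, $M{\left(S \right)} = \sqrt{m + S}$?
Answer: $-3500849$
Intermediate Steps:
$M{\left(S \right)} = \sqrt{9 + S}$
$j{\left(o \right)} = 577$
$\left(j{\left(M{\left(31 \right)} \right)} - 1751701\right) - 1749725 = \left(577 - 1751701\right) - 1749725 = -1751124 - 1749725 = -3500849$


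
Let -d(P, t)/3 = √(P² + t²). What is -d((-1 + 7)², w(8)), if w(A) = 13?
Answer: 3*√1465 ≈ 114.83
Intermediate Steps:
d(P, t) = -3*√(P² + t²)
-d((-1 + 7)², w(8)) = -(-3)*√(((-1 + 7)²)² + 13²) = -(-3)*√((6²)² + 169) = -(-3)*√(36² + 169) = -(-3)*√(1296 + 169) = -(-3)*√1465 = 3*√1465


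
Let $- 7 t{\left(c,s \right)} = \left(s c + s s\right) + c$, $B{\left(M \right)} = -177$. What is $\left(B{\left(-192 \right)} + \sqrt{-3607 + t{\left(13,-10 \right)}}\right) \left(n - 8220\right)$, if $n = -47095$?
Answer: $9790755 - \frac{221260 i \sqrt{11039}}{7} \approx 9.7908 \cdot 10^{6} - 3.321 \cdot 10^{6} i$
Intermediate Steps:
$t{\left(c,s \right)} = - \frac{c}{7} - \frac{s^{2}}{7} - \frac{c s}{7}$ ($t{\left(c,s \right)} = - \frac{\left(s c + s s\right) + c}{7} = - \frac{\left(c s + s^{2}\right) + c}{7} = - \frac{\left(s^{2} + c s\right) + c}{7} = - \frac{c + s^{2} + c s}{7} = - \frac{c}{7} - \frac{s^{2}}{7} - \frac{c s}{7}$)
$\left(B{\left(-192 \right)} + \sqrt{-3607 + t{\left(13,-10 \right)}}\right) \left(n - 8220\right) = \left(-177 + \sqrt{-3607 - \left(\frac{13}{7} - \frac{130}{7} + \frac{100}{7}\right)}\right) \left(-47095 - 8220\right) = \left(-177 + \sqrt{-3607 - - \frac{17}{7}}\right) \left(-55315\right) = \left(-177 + \sqrt{-3607 + \frac{17}{7}}\right) \left(-55315\right) = \left(-177 + \sqrt{- \frac{25232}{7}}\right) \left(-55315\right) = \left(-177 + \frac{4 i \sqrt{11039}}{7}\right) \left(-55315\right) = 9790755 - \frac{221260 i \sqrt{11039}}{7}$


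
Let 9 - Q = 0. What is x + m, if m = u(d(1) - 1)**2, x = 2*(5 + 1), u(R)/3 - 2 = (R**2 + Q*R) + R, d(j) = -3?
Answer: 4368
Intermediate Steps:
Q = 9 (Q = 9 - 1*0 = 9 + 0 = 9)
u(R) = 6 + 3*R**2 + 30*R (u(R) = 6 + 3*((R**2 + 9*R) + R) = 6 + 3*(R**2 + 10*R) = 6 + (3*R**2 + 30*R) = 6 + 3*R**2 + 30*R)
x = 12 (x = 2*6 = 12)
m = 4356 (m = (6 + 3*(-3 - 1)**2 + 30*(-3 - 1))**2 = (6 + 3*(-4)**2 + 30*(-4))**2 = (6 + 3*16 - 120)**2 = (6 + 48 - 120)**2 = (-66)**2 = 4356)
x + m = 12 + 4356 = 4368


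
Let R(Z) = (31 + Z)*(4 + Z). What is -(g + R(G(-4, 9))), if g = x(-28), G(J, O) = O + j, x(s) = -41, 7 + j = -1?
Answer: -119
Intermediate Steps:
j = -8 (j = -7 - 1 = -8)
G(J, O) = -8 + O (G(J, O) = O - 8 = -8 + O)
R(Z) = (4 + Z)*(31 + Z)
g = -41
-(g + R(G(-4, 9))) = -(-41 + (124 + (-8 + 9)**2 + 35*(-8 + 9))) = -(-41 + (124 + 1**2 + 35*1)) = -(-41 + (124 + 1 + 35)) = -(-41 + 160) = -1*119 = -119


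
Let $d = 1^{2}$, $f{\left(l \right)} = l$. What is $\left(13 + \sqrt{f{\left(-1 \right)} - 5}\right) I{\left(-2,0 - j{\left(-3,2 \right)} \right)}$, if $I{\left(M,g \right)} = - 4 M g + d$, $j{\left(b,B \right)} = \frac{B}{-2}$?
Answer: $117 + 9 i \sqrt{6} \approx 117.0 + 22.045 i$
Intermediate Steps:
$j{\left(b,B \right)} = - \frac{B}{2}$ ($j{\left(b,B \right)} = B \left(- \frac{1}{2}\right) = - \frac{B}{2}$)
$d = 1$
$I{\left(M,g \right)} = 1 - 4 M g$ ($I{\left(M,g \right)} = - 4 M g + 1 = 1 - 4 M g$)
$\left(13 + \sqrt{f{\left(-1 \right)} - 5}\right) I{\left(-2,0 - j{\left(-3,2 \right)} \right)} = \left(13 + \sqrt{-1 - 5}\right) \left(1 - - 8 \left(0 - \left(- \frac{1}{2}\right) 2\right)\right) = \left(13 + \sqrt{-6}\right) \left(1 - - 8 \left(0 - -1\right)\right) = \left(13 + i \sqrt{6}\right) \left(1 - - 8 \left(0 + 1\right)\right) = \left(13 + i \sqrt{6}\right) \left(1 - \left(-8\right) 1\right) = \left(13 + i \sqrt{6}\right) \left(1 + 8\right) = \left(13 + i \sqrt{6}\right) 9 = 117 + 9 i \sqrt{6}$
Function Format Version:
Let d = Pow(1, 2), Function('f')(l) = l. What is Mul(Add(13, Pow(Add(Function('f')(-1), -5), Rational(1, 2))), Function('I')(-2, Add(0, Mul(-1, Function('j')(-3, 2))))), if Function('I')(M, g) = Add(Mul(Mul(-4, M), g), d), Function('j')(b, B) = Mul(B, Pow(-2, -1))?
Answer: Add(117, Mul(9, I, Pow(6, Rational(1, 2)))) ≈ Add(117.00, Mul(22.045, I))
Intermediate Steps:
Function('j')(b, B) = Mul(Rational(-1, 2), B) (Function('j')(b, B) = Mul(B, Rational(-1, 2)) = Mul(Rational(-1, 2), B))
d = 1
Function('I')(M, g) = Add(1, Mul(-4, M, g)) (Function('I')(M, g) = Add(Mul(Mul(-4, M), g), 1) = Add(Mul(-4, M, g), 1) = Add(1, Mul(-4, M, g)))
Mul(Add(13, Pow(Add(Function('f')(-1), -5), Rational(1, 2))), Function('I')(-2, Add(0, Mul(-1, Function('j')(-3, 2))))) = Mul(Add(13, Pow(Add(-1, -5), Rational(1, 2))), Add(1, Mul(-4, -2, Add(0, Mul(-1, Mul(Rational(-1, 2), 2)))))) = Mul(Add(13, Pow(-6, Rational(1, 2))), Add(1, Mul(-4, -2, Add(0, Mul(-1, -1))))) = Mul(Add(13, Mul(I, Pow(6, Rational(1, 2)))), Add(1, Mul(-4, -2, Add(0, 1)))) = Mul(Add(13, Mul(I, Pow(6, Rational(1, 2)))), Add(1, Mul(-4, -2, 1))) = Mul(Add(13, Mul(I, Pow(6, Rational(1, 2)))), Add(1, 8)) = Mul(Add(13, Mul(I, Pow(6, Rational(1, 2)))), 9) = Add(117, Mul(9, I, Pow(6, Rational(1, 2))))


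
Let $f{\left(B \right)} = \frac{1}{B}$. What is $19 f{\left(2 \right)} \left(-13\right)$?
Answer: $- \frac{247}{2} \approx -123.5$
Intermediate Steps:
$19 f{\left(2 \right)} \left(-13\right) = \frac{19}{2} \left(-13\right) = - \frac{247}{2}$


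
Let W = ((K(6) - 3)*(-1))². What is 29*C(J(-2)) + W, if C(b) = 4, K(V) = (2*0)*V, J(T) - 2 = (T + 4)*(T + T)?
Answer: 125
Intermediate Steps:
J(T) = 2 + 2*T*(4 + T) (J(T) = 2 + (T + 4)*(T + T) = 2 + (4 + T)*(2*T) = 2 + 2*T*(4 + T))
K(V) = 0 (K(V) = 0*V = 0)
W = 9 (W = ((0 - 3)*(-1))² = (-3*(-1))² = 3² = 9)
29*C(J(-2)) + W = 29*4 + 9 = 116 + 9 = 125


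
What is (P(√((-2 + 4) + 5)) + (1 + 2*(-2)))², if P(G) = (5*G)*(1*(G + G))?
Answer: 4489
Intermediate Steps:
P(G) = 10*G² (P(G) = (5*G)*(1*(2*G)) = (5*G)*(2*G) = 10*G²)
(P(√((-2 + 4) + 5)) + (1 + 2*(-2)))² = (10*(√((-2 + 4) + 5))² + (1 + 2*(-2)))² = (10*(√(2 + 5))² + (1 - 4))² = (10*(√7)² - 3)² = (10*7 - 3)² = (70 - 3)² = 67² = 4489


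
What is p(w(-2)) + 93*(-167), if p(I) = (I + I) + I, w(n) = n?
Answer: -15537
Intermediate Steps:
p(I) = 3*I (p(I) = 2*I + I = 3*I)
p(w(-2)) + 93*(-167) = 3*(-2) + 93*(-167) = -6 - 15531 = -15537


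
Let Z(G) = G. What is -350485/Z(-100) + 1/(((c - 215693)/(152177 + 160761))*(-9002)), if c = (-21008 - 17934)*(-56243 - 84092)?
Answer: 1724152016881429189/491933183127540 ≈ 3504.9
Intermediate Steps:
c = 5464925570 (c = -38942*(-140335) = 5464925570)
-350485/Z(-100) + 1/(((c - 215693)/(152177 + 160761))*(-9002)) = -350485/(-100) + 1/(((5464925570 - 215693)/(152177 + 160761))*(-9002)) = -350485*(-1/100) - 1/9002/(5464709877/312938) = 70097/20 - 1/9002/(5464709877*(1/312938)) = 70097/20 - 1/9002/(5464709877/312938) = 70097/20 + (312938/5464709877)*(-1/9002) = 70097/20 - 156469/24596659156377 = 1724152016881429189/491933183127540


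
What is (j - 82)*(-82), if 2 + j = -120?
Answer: 16728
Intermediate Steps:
j = -122 (j = -2 - 120 = -122)
(j - 82)*(-82) = (-122 - 82)*(-82) = -204*(-82) = 16728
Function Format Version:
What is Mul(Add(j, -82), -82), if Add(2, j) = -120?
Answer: 16728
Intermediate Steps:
j = -122 (j = Add(-2, -120) = -122)
Mul(Add(j, -82), -82) = Mul(Add(-122, -82), -82) = Mul(-204, -82) = 16728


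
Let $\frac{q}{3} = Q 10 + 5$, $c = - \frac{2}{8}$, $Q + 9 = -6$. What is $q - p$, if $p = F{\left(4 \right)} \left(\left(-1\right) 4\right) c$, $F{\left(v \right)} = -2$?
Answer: $-433$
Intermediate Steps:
$Q = -15$ ($Q = -9 - 6 = -15$)
$c = - \frac{1}{4}$ ($c = \left(-2\right) \frac{1}{8} = - \frac{1}{4} \approx -0.25$)
$q = -435$ ($q = 3 \left(\left(-15\right) 10 + 5\right) = 3 \left(-150 + 5\right) = 3 \left(-145\right) = -435$)
$p = -2$ ($p = - 2 \left(\left(-1\right) 4\right) \left(- \frac{1}{4}\right) = \left(-2\right) \left(-4\right) \left(- \frac{1}{4}\right) = 8 \left(- \frac{1}{4}\right) = -2$)
$q - p = -435 - -2 = -435 + 2 = -433$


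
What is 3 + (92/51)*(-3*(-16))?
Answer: 1523/17 ≈ 89.588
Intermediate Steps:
3 + (92/51)*(-3*(-16)) = 3 + (92*(1/51))*48 = 3 + (92/51)*48 = 3 + 1472/17 = 1523/17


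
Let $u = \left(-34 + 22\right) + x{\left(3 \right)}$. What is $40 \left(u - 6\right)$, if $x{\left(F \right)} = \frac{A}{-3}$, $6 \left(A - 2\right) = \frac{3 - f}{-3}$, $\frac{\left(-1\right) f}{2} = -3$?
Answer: $- \frac{6740}{9} \approx -748.89$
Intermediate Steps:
$f = 6$ ($f = \left(-2\right) \left(-3\right) = 6$)
$A = \frac{13}{6}$ ($A = 2 + \frac{\left(3 - 6\right) \frac{1}{-3}}{6} = 2 + \frac{\left(3 - 6\right) \left(- \frac{1}{3}\right)}{6} = 2 + \frac{\left(-3\right) \left(- \frac{1}{3}\right)}{6} = 2 + \frac{1}{6} \cdot 1 = 2 + \frac{1}{6} = \frac{13}{6} \approx 2.1667$)
$x{\left(F \right)} = - \frac{13}{18}$ ($x{\left(F \right)} = \frac{13}{6 \left(-3\right)} = \frac{13}{6} \left(- \frac{1}{3}\right) = - \frac{13}{18}$)
$u = - \frac{229}{18}$ ($u = \left(-34 + 22\right) - \frac{13}{18} = -12 - \frac{13}{18} = - \frac{229}{18} \approx -12.722$)
$40 \left(u - 6\right) = 40 \left(- \frac{229}{18} - 6\right) = 40 \left(- \frac{337}{18}\right) = - \frac{6740}{9}$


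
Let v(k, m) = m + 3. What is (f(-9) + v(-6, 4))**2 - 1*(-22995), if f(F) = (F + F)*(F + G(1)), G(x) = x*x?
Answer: 45796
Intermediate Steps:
v(k, m) = 3 + m
G(x) = x**2
f(F) = 2*F*(1 + F) (f(F) = (F + F)*(F + 1**2) = (2*F)*(F + 1) = (2*F)*(1 + F) = 2*F*(1 + F))
(f(-9) + v(-6, 4))**2 - 1*(-22995) = (2*(-9)*(1 - 9) + (3 + 4))**2 - 1*(-22995) = (2*(-9)*(-8) + 7)**2 + 22995 = (144 + 7)**2 + 22995 = 151**2 + 22995 = 22801 + 22995 = 45796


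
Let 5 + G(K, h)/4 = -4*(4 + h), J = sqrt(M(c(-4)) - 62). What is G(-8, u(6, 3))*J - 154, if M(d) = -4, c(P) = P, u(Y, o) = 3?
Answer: -154 - 132*I*sqrt(66) ≈ -154.0 - 1072.4*I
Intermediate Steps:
J = I*sqrt(66) (J = sqrt(-4 - 62) = sqrt(-66) = I*sqrt(66) ≈ 8.124*I)
G(K, h) = -84 - 16*h (G(K, h) = -20 + 4*(-4*(4 + h)) = -20 + 4*(-16 - 4*h) = -20 + (-64 - 16*h) = -84 - 16*h)
G(-8, u(6, 3))*J - 154 = (-84 - 16*3)*(I*sqrt(66)) - 154 = (-84 - 48)*(I*sqrt(66)) - 154 = -132*I*sqrt(66) - 154 = -154 - 132*I*sqrt(66)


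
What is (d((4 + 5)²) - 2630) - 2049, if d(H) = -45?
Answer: -4724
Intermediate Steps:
(d((4 + 5)²) - 2630) - 2049 = (-45 - 2630) - 2049 = -2675 - 2049 = -4724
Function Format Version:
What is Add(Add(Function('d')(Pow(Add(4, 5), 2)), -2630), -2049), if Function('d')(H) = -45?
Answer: -4724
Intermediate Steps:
Add(Add(Function('d')(Pow(Add(4, 5), 2)), -2630), -2049) = Add(Add(-45, -2630), -2049) = Add(-2675, -2049) = -4724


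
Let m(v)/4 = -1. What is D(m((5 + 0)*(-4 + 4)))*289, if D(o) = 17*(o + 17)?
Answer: 63869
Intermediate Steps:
m(v) = -4 (m(v) = 4*(-1) = -4)
D(o) = 289 + 17*o (D(o) = 17*(17 + o) = 289 + 17*o)
D(m((5 + 0)*(-4 + 4)))*289 = (289 + 17*(-4))*289 = (289 - 68)*289 = 221*289 = 63869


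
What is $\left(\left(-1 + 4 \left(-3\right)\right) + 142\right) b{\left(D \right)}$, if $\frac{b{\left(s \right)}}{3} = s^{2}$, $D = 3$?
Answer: $3483$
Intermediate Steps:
$b{\left(s \right)} = 3 s^{2}$
$\left(\left(-1 + 4 \left(-3\right)\right) + 142\right) b{\left(D \right)} = \left(\left(-1 + 4 \left(-3\right)\right) + 142\right) 3 \cdot 3^{2} = \left(\left(-1 - 12\right) + 142\right) 3 \cdot 9 = \left(-13 + 142\right) 27 = 129 \cdot 27 = 3483$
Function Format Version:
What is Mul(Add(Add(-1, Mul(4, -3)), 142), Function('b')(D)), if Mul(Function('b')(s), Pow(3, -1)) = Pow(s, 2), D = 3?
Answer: 3483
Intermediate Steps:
Function('b')(s) = Mul(3, Pow(s, 2))
Mul(Add(Add(-1, Mul(4, -3)), 142), Function('b')(D)) = Mul(Add(Add(-1, Mul(4, -3)), 142), Mul(3, Pow(3, 2))) = Mul(Add(Add(-1, -12), 142), Mul(3, 9)) = Mul(Add(-13, 142), 27) = Mul(129, 27) = 3483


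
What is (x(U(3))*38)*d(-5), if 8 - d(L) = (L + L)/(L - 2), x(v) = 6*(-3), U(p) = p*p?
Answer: -31464/7 ≈ -4494.9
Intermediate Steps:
U(p) = p²
x(v) = -18
d(L) = 8 - 2*L/(-2 + L) (d(L) = 8 - (L + L)/(L - 2) = 8 - 2*L/(-2 + L))
(x(U(3))*38)*d(-5) = (-18*38)*(2*(-8 + 3*(-5))/(-2 - 5)) = -1368*(-8 - 15)/(-7) = -1368*(-1)*(-23)/7 = -684*46/7 = -31464/7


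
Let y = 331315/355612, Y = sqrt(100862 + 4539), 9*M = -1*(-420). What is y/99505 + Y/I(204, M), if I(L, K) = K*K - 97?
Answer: 66263/7077034412 + 9*sqrt(105401)/18727 ≈ 0.15604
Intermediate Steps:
M = 140/3 (M = (-1*(-420))/9 = (1/9)*420 = 140/3 ≈ 46.667)
I(L, K) = -97 + K**2 (I(L, K) = K**2 - 97 = -97 + K**2)
Y = sqrt(105401) ≈ 324.66
y = 331315/355612 (y = 331315*(1/355612) = 331315/355612 ≈ 0.93168)
y/99505 + Y/I(204, M) = (331315/355612)/99505 + sqrt(105401)/(-97 + (140/3)**2) = (331315/355612)*(1/99505) + sqrt(105401)/(-97 + 19600/9) = 66263/7077034412 + sqrt(105401)/(18727/9) = 66263/7077034412 + sqrt(105401)*(9/18727) = 66263/7077034412 + 9*sqrt(105401)/18727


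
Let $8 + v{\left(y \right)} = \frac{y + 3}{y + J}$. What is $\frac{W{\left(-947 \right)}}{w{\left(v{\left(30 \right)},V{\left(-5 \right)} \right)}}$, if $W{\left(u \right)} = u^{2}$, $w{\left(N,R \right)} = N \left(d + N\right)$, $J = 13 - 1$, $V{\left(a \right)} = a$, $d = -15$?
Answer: $\frac{175774564}{31411} \approx 5596.0$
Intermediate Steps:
$J = 12$
$v{\left(y \right)} = -8 + \frac{3 + y}{12 + y}$ ($v{\left(y \right)} = -8 + \frac{y + 3}{y + 12} = -8 + \frac{3 + y}{12 + y}$)
$w{\left(N,R \right)} = N \left(-15 + N\right)$
$\frac{W{\left(-947 \right)}}{w{\left(v{\left(30 \right)},V{\left(-5 \right)} \right)}} = \frac{\left(-947\right)^{2}}{\frac{-93 - 210}{12 + 30} \left(-15 + \frac{-93 - 210}{12 + 30}\right)} = \frac{896809}{\frac{-93 - 210}{42} \left(-15 + \frac{-93 - 210}{42}\right)} = \frac{896809}{\frac{1}{42} \left(-303\right) \left(-15 + \frac{1}{42} \left(-303\right)\right)} = \frac{896809}{\left(- \frac{101}{14}\right) \left(-15 - \frac{101}{14}\right)} = \frac{896809}{\left(- \frac{101}{14}\right) \left(- \frac{311}{14}\right)} = \frac{896809}{\frac{31411}{196}} = 896809 \cdot \frac{196}{31411} = \frac{175774564}{31411}$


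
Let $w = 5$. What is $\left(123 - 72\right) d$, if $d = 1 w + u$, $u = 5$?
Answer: $510$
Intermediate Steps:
$d = 10$ ($d = 1 \cdot 5 + 5 = 5 + 5 = 10$)
$\left(123 - 72\right) d = \left(123 - 72\right) 10 = 51 \cdot 10 = 510$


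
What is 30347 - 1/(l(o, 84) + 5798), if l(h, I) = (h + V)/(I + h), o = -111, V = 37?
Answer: 4752947113/156620 ≈ 30347.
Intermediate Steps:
l(h, I) = (37 + h)/(I + h) (l(h, I) = (h + 37)/(I + h) = (37 + h)/(I + h))
30347 - 1/(l(o, 84) + 5798) = 30347 - 1/((37 - 111)/(84 - 111) + 5798) = 30347 - 1/(-74/(-27) + 5798) = 30347 - 1/(-1/27*(-74) + 5798) = 30347 - 1/(74/27 + 5798) = 30347 - 1/156620/27 = 30347 - 1*27/156620 = 30347 - 27/156620 = 4752947113/156620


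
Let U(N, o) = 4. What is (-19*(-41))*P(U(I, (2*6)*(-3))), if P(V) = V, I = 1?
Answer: 3116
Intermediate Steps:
(-19*(-41))*P(U(I, (2*6)*(-3))) = -19*(-41)*4 = 779*4 = 3116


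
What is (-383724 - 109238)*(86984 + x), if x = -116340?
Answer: 14471392472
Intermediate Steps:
(-383724 - 109238)*(86984 + x) = (-383724 - 109238)*(86984 - 116340) = -492962*(-29356) = 14471392472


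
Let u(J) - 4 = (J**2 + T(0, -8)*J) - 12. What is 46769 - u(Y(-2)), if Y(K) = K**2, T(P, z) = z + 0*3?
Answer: 46793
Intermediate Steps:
T(P, z) = z (T(P, z) = z + 0 = z)
u(J) = -8 + J**2 - 8*J (u(J) = 4 + ((J**2 - 8*J) - 12) = 4 + (-12 + J**2 - 8*J) = -8 + J**2 - 8*J)
46769 - u(Y(-2)) = 46769 - (-8 + ((-2)**2)**2 - 8*(-2)**2) = 46769 - (-8 + 4**2 - 8*4) = 46769 - (-8 + 16 - 32) = 46769 - 1*(-24) = 46769 + 24 = 46793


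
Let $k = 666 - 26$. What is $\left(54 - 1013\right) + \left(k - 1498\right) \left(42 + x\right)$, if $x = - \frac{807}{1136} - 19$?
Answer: $- \frac{11407421}{568} \approx -20084.0$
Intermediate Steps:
$k = 640$ ($k = 666 - 26 = 640$)
$x = - \frac{22391}{1136}$ ($x = \left(-807\right) \frac{1}{1136} - 19 = - \frac{807}{1136} - 19 = - \frac{22391}{1136} \approx -19.71$)
$\left(54 - 1013\right) + \left(k - 1498\right) \left(42 + x\right) = \left(54 - 1013\right) + \left(640 - 1498\right) \left(42 - \frac{22391}{1136}\right) = -959 - \frac{10862709}{568} = - \frac{11407421}{568}$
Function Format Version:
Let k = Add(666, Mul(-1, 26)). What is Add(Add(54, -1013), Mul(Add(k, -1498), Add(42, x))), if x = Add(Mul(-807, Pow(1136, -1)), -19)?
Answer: Rational(-11407421, 568) ≈ -20084.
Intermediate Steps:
k = 640 (k = Add(666, -26) = 640)
x = Rational(-22391, 1136) (x = Add(Mul(-807, Rational(1, 1136)), -19) = Add(Rational(-807, 1136), -19) = Rational(-22391, 1136) ≈ -19.710)
Add(Add(54, -1013), Mul(Add(k, -1498), Add(42, x))) = Add(Add(54, -1013), Mul(Add(640, -1498), Add(42, Rational(-22391, 1136)))) = Add(-959, Mul(-858, Rational(25321, 1136))) = Add(-959, Rational(-10862709, 568)) = Rational(-11407421, 568)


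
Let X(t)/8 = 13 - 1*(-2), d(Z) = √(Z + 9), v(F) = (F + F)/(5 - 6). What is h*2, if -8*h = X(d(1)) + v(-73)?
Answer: -133/2 ≈ -66.500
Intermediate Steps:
v(F) = -2*F (v(F) = (2*F)/(-1) = (2*F)*(-1) = -2*F)
d(Z) = √(9 + Z)
X(t) = 120 (X(t) = 8*(13 - 1*(-2)) = 8*(13 + 2) = 8*15 = 120)
h = -133/4 (h = -(120 - 2*(-73))/8 = -(120 + 146)/8 = -⅛*266 = -133/4 ≈ -33.250)
h*2 = -133/4*2 = -133/2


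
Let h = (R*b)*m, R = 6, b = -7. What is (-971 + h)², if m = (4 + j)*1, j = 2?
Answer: 1495729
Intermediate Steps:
m = 6 (m = (4 + 2)*1 = 6*1 = 6)
h = -252 (h = (6*(-7))*6 = -42*6 = -252)
(-971 + h)² = (-971 - 252)² = (-1223)² = 1495729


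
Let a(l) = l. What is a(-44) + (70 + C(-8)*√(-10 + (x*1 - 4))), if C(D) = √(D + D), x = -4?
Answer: 26 - 12*√2 ≈ 9.0294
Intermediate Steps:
C(D) = √2*√D (C(D) = √(2*D) = √2*√D)
a(-44) + (70 + C(-8)*√(-10 + (x*1 - 4))) = -44 + (70 + (√2*√(-8))*√(-10 + (-4*1 - 4))) = -44 + (70 + (√2*(2*I*√2))*√(-10 + (-4 - 4))) = -44 + (70 + (4*I)*√(-10 - 8)) = -44 + (70 + (4*I)*√(-18)) = -44 + (70 + (4*I)*(3*I*√2)) = -44 + (70 - 12*√2) = 26 - 12*√2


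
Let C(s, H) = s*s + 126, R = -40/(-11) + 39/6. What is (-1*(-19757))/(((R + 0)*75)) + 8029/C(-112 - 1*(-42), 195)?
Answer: 331265147/12008550 ≈ 27.586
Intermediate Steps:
R = 223/22 (R = -40*(-1/11) + 39*(⅙) = 40/11 + 13/2 = 223/22 ≈ 10.136)
C(s, H) = 126 + s² (C(s, H) = s² + 126 = 126 + s²)
(-1*(-19757))/(((R + 0)*75)) + 8029/C(-112 - 1*(-42), 195) = (-1*(-19757))/(((223/22 + 0)*75)) + 8029/(126 + (-112 - 1*(-42))²) = 19757/(((223/22)*75)) + 8029/(126 + (-112 + 42)²) = 19757/(16725/22) + 8029/(126 + (-70)²) = 19757*(22/16725) + 8029/(126 + 4900) = 434654/16725 + 8029/5026 = 434654/16725 + 8029*(1/5026) = 434654/16725 + 1147/718 = 331265147/12008550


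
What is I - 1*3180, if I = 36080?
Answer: 32900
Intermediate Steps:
I - 1*3180 = 36080 - 1*3180 = 36080 - 3180 = 32900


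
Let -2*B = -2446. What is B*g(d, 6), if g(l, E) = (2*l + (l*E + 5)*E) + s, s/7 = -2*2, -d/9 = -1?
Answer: 420712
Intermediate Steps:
d = 9 (d = -9*(-1) = 9)
B = 1223 (B = -1/2*(-2446) = 1223)
s = -28 (s = 7*(-2*2) = 7*(-4) = -28)
g(l, E) = -28 + 2*l + E*(5 + E*l) (g(l, E) = (2*l + (l*E + 5)*E) - 28 = (2*l + (E*l + 5)*E) - 28 = (2*l + (5 + E*l)*E) - 28 = (2*l + E*(5 + E*l)) - 28 = -28 + 2*l + E*(5 + E*l))
B*g(d, 6) = 1223*(-28 + 2*9 + 5*6 + 9*6**2) = 1223*(-28 + 18 + 30 + 9*36) = 1223*(-28 + 18 + 30 + 324) = 1223*344 = 420712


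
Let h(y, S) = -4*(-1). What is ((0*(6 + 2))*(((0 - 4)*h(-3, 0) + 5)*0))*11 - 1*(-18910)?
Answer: 18910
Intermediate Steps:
h(y, S) = 4
((0*(6 + 2))*(((0 - 4)*h(-3, 0) + 5)*0))*11 - 1*(-18910) = ((0*(6 + 2))*(((0 - 4)*4 + 5)*0))*11 - 1*(-18910) = ((0*8)*((-4*4 + 5)*0))*11 + 18910 = (0*((-16 + 5)*0))*11 + 18910 = (0*(-11*0))*11 + 18910 = (0*0)*11 + 18910 = 0*11 + 18910 = 0 + 18910 = 18910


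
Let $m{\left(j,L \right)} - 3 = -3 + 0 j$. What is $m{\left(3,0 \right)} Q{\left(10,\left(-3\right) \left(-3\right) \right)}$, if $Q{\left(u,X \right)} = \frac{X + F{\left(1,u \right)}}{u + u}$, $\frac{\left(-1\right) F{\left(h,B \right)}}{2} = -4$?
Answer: $0$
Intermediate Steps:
$m{\left(j,L \right)} = 0$ ($m{\left(j,L \right)} = 3 - \left(3 + 0 j\right) = 3 + \left(-3 + 0\right) = 3 - 3 = 0$)
$F{\left(h,B \right)} = 8$ ($F{\left(h,B \right)} = \left(-2\right) \left(-4\right) = 8$)
$Q{\left(u,X \right)} = \frac{8 + X}{2 u}$ ($Q{\left(u,X \right)} = \frac{X + 8}{u + u} = \frac{8 + X}{2 u}$)
$m{\left(3,0 \right)} Q{\left(10,\left(-3\right) \left(-3\right) \right)} = 0 \frac{8 - -9}{2 \cdot 10} = 0 \cdot \frac{1}{2} \cdot \frac{1}{10} \left(8 + 9\right) = 0 \cdot \frac{1}{2} \cdot \frac{1}{10} \cdot 17 = 0 \cdot \frac{17}{20} = 0$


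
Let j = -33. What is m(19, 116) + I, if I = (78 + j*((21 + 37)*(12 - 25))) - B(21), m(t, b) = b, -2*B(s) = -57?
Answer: 50095/2 ≈ 25048.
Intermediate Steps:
B(s) = 57/2 (B(s) = -1/2*(-57) = 57/2)
I = 49863/2 (I = (78 - 33*(21 + 37)*(12 - 25)) - 1*57/2 = (78 - 1914*(-13)) - 57/2 = (78 - 33*(-754)) - 57/2 = (78 + 24882) - 57/2 = 24960 - 57/2 = 49863/2 ≈ 24932.)
m(19, 116) + I = 116 + 49863/2 = 50095/2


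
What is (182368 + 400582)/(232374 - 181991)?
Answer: 582950/50383 ≈ 11.570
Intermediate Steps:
(182368 + 400582)/(232374 - 181991) = 582950/50383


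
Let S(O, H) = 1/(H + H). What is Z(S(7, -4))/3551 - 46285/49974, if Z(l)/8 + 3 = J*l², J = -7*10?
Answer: -331989367/354915348 ≈ -0.93540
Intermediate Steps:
J = -70
S(O, H) = 1/(2*H)
Z(l) = -24 - 560*l² (Z(l) = -24 + 8*(-70*l²) = -24 - 560*l²)
Z(S(7, -4))/3551 - 46285/49974 = (-24 - 560*((½)/(-4))²)/3551 - 46285/49974 = (-24 - 560*((½)*(-¼))²)*(1/3551) - 46285*1/49974 = (-24 - 560*(-⅛)²)*(1/3551) - 46285/49974 = (-24 - 560*1/64)*(1/3551) - 46285/49974 = (-24 - 35/4)*(1/3551) - 46285/49974 = -131/4*1/3551 - 46285/49974 = -131/14204 - 46285/49974 = -331989367/354915348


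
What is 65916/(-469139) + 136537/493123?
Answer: 31550135975/231343231097 ≈ 0.13638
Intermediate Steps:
65916/(-469139) + 136537/493123 = 65916*(-1/469139) + 136537*(1/493123) = -65916/469139 + 136537/493123 = 31550135975/231343231097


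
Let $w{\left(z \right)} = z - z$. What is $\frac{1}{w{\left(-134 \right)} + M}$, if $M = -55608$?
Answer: $- \frac{1}{55608} \approx -1.7983 \cdot 10^{-5}$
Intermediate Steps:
$w{\left(z \right)} = 0$
$\frac{1}{w{\left(-134 \right)} + M} = \frac{1}{0 - 55608} = \frac{1}{-55608} = - \frac{1}{55608}$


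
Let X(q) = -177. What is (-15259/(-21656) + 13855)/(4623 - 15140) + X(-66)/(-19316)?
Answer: -1438907372505/1099834458008 ≈ -1.3083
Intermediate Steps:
(-15259/(-21656) + 13855)/(4623 - 15140) + X(-66)/(-19316) = (-15259/(-21656) + 13855)/(4623 - 15140) - 177/(-19316) = (-15259*(-1/21656) + 13855)/(-10517) - 177*(-1/19316) = (15259/21656 + 13855)*(-1/10517) + 177/19316 = (300059139/21656)*(-1/10517) + 177/19316 = -300059139/227756152 + 177/19316 = -1438907372505/1099834458008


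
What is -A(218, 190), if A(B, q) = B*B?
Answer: -47524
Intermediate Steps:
A(B, q) = B**2
-A(218, 190) = -1*218**2 = -1*47524 = -47524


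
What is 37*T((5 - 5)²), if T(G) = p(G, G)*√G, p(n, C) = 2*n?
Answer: 0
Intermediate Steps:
T(G) = 2*G^(3/2) (T(G) = (2*G)*√G = 2*G^(3/2))
37*T((5 - 5)²) = 37*(2*((5 - 5)²)^(3/2)) = 37*(2*(0²)^(3/2)) = 37*(2*0^(3/2)) = 37*(2*0) = 37*0 = 0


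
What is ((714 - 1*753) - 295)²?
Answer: 111556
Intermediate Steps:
((714 - 1*753) - 295)² = ((714 - 753) - 295)² = (-39 - 295)² = (-334)² = 111556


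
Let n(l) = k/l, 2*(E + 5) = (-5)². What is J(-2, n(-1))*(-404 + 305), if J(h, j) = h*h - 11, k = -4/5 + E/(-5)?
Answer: 693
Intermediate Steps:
E = 15/2 (E = -5 + (½)*(-5)² = -5 + (½)*25 = -5 + 25/2 = 15/2 ≈ 7.5000)
k = -23/10 (k = -4/5 + (15/2)/(-5) = -4*⅕ + (15/2)*(-⅕) = -⅘ - 3/2 = -23/10 ≈ -2.3000)
n(l) = -23/(10*l)
J(h, j) = -11 + h² (J(h, j) = h² - 11 = -11 + h²)
J(-2, n(-1))*(-404 + 305) = (-11 + (-2)²)*(-404 + 305) = (-11 + 4)*(-99) = -7*(-99) = 693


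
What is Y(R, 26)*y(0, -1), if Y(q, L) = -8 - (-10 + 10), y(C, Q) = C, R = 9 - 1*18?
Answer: 0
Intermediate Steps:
R = -9 (R = 9 - 18 = -9)
Y(q, L) = -8 (Y(q, L) = -8 - 1*0 = -8 + 0 = -8)
Y(R, 26)*y(0, -1) = -8*0 = 0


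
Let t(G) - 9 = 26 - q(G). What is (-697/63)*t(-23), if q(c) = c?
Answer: -40426/63 ≈ -641.68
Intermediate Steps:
t(G) = 35 - G (t(G) = 9 + (26 - G) = 35 - G)
(-697/63)*t(-23) = (-697/63)*(35 - 1*(-23)) = (-697*1/63)*(35 + 23) = -697/63*58 = -40426/63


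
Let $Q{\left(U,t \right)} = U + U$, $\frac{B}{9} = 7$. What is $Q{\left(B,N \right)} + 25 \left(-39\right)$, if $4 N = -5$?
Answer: $-849$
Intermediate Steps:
$N = - \frac{5}{4}$ ($N = \frac{1}{4} \left(-5\right) = - \frac{5}{4} \approx -1.25$)
$B = 63$ ($B = 9 \cdot 7 = 63$)
$Q{\left(U,t \right)} = 2 U$
$Q{\left(B,N \right)} + 25 \left(-39\right) = 2 \cdot 63 + 25 \left(-39\right) = 126 - 975 = -849$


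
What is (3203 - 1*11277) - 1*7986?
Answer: -16060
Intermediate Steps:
(3203 - 1*11277) - 1*7986 = (3203 - 11277) - 7986 = -8074 - 7986 = -16060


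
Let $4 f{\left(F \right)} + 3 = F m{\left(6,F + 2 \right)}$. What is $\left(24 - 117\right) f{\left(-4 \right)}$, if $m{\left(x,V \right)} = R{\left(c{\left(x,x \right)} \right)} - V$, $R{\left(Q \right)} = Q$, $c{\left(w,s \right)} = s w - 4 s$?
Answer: $\frac{5487}{4} \approx 1371.8$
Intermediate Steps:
$c{\left(w,s \right)} = - 4 s + s w$
$m{\left(x,V \right)} = - V + x \left(-4 + x\right)$ ($m{\left(x,V \right)} = x \left(-4 + x\right) - V = - V + x \left(-4 + x\right)$)
$f{\left(F \right)} = - \frac{3}{4} + \frac{F \left(10 - F\right)}{4}$ ($f{\left(F \right)} = - \frac{3}{4} + \frac{F \left(- (F + 2) + 6 \left(-4 + 6\right)\right)}{4} = - \frac{3}{4} + \frac{F \left(- (2 + F) + 6 \cdot 2\right)}{4} = - \frac{3}{4} + \frac{F \left(\left(-2 - F\right) + 12\right)}{4} = - \frac{3}{4} + \frac{F \left(10 - F\right)}{4}$)
$\left(24 - 117\right) f{\left(-4 \right)} = \left(24 - 117\right) \left(- \frac{3}{4} - - (-10 - 4)\right) = - 93 \left(- \frac{3}{4} - \left(-1\right) \left(-14\right)\right) = - 93 \left(- \frac{3}{4} - 14\right) = \left(-93\right) \left(- \frac{59}{4}\right) = \frac{5487}{4}$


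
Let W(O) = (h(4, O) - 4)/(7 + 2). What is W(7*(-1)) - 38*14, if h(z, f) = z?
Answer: -532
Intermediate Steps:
W(O) = 0 (W(O) = (4 - 4)/(7 + 2) = 0/9 = 0*(1/9) = 0)
W(7*(-1)) - 38*14 = 0 - 38*14 = 0 - 532 = -532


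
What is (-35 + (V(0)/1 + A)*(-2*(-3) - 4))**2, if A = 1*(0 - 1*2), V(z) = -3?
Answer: 2025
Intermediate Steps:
A = -2 (A = 1*(0 - 2) = 1*(-2) = -2)
(-35 + (V(0)/1 + A)*(-2*(-3) - 4))**2 = (-35 + (-3/1 - 2)*(-2*(-3) - 4))**2 = (-35 + (-3*1 - 2)*(6 - 4))**2 = (-35 + (-3 - 2)*2)**2 = (-35 - 5*2)**2 = (-35 - 10)**2 = (-45)**2 = 2025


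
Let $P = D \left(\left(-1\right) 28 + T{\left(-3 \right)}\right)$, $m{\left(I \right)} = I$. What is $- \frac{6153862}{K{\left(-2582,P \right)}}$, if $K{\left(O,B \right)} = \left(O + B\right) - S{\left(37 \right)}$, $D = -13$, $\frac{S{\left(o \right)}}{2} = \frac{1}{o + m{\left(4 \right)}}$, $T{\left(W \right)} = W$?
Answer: $\frac{252308342}{89341} \approx 2824.1$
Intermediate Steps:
$S{\left(o \right)} = \frac{2}{4 + o}$ ($S{\left(o \right)} = \frac{2}{o + 4} = \frac{2}{4 + o}$)
$P = 403$ ($P = - 13 \left(\left(-1\right) 28 - 3\right) = - 13 \left(-28 - 3\right) = \left(-13\right) \left(-31\right) = 403$)
$K{\left(O,B \right)} = - \frac{2}{41} + B + O$ ($K{\left(O,B \right)} = \left(O + B\right) - \frac{2}{4 + 37} = \left(B + O\right) - \frac{2}{41} = - \frac{2}{41} + B + O$)
$- \frac{6153862}{K{\left(-2582,P \right)}} = - \frac{6153862}{- \frac{2}{41} + 403 - 2582} = - \frac{6153862}{- \frac{89341}{41}} = \left(-6153862\right) \left(- \frac{41}{89341}\right) = \frac{252308342}{89341}$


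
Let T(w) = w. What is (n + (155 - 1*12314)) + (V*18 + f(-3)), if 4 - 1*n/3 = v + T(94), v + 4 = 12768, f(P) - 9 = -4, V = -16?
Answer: -51004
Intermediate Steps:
f(P) = 5 (f(P) = 9 - 4 = 5)
v = 12764 (v = -4 + 12768 = 12764)
n = -38562 (n = 12 - 3*(12764 + 94) = 12 - 3*12858 = 12 - 38574 = -38562)
(n + (155 - 1*12314)) + (V*18 + f(-3)) = (-38562 + (155 - 1*12314)) + (-16*18 + 5) = (-38562 + (155 - 12314)) + (-288 + 5) = (-38562 - 12159) - 283 = -50721 - 283 = -51004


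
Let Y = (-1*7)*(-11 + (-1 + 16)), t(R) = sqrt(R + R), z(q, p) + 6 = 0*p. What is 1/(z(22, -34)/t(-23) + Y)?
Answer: -322/9025 - 3*I*sqrt(46)/18050 ≈ -0.035679 - 0.0011273*I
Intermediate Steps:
z(q, p) = -6 (z(q, p) = -6 + 0*p = -6 + 0 = -6)
t(R) = sqrt(2)*sqrt(R) (t(R) = sqrt(2*R) = sqrt(2)*sqrt(R))
Y = -28 (Y = -7*(-11 + 15) = -7*4 = -28)
1/(z(22, -34)/t(-23) + Y) = 1/(-6*(-I*sqrt(46)/46) - 28) = 1/(-(-3)*I*sqrt(46)/23 - 28) = 1/(3*I*sqrt(46)/23 - 28) = 1/(-28 + 3*I*sqrt(46)/23)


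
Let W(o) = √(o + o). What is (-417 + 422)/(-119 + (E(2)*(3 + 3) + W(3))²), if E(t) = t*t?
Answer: 463/40109 - 48*√6/40109 ≈ 0.0086121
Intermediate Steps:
E(t) = t²
W(o) = √2*√o (W(o) = √(2*o) = √2*√o)
(-417 + 422)/(-119 + (E(2)*(3 + 3) + W(3))²) = (-417 + 422)/(-119 + (2²*(3 + 3) + √2*√3)²) = 5/(-119 + (4*6 + √6)²) = 5/(-119 + (24 + √6)²)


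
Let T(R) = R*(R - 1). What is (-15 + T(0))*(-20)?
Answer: 300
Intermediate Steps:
T(R) = R*(-1 + R)
(-15 + T(0))*(-20) = (-15 + 0*(-1 + 0))*(-20) = (-15 + 0*(-1))*(-20) = (-15 + 0)*(-20) = -15*(-20) = 300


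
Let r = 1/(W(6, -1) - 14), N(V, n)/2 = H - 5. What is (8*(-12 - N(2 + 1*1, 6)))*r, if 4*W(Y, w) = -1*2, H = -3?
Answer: -64/29 ≈ -2.2069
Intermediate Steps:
W(Y, w) = -½ (W(Y, w) = (-1*2)/4 = (¼)*(-2) = -½)
N(V, n) = -16 (N(V, n) = 2*(-3 - 5) = 2*(-8) = -16)
r = -2/29 (r = 1/(-½ - 14) = 1/(-29/2) = -2/29 ≈ -0.068966)
(8*(-12 - N(2 + 1*1, 6)))*r = (8*(-12 - 1*(-16)))*(-2/29) = (8*(-12 + 16))*(-2/29) = (8*4)*(-2/29) = 32*(-2/29) = -64/29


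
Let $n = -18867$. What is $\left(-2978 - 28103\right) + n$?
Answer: $-49948$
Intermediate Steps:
$\left(-2978 - 28103\right) + n = \left(-2978 - 28103\right) - 18867 = -31081 - 18867 = -49948$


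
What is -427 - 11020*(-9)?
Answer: 98753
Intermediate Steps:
-427 - 11020*(-9) = -427 - 1102*(-90) = -427 + 99180 = 98753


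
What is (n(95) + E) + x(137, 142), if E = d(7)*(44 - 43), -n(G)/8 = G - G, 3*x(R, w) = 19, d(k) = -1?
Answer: 16/3 ≈ 5.3333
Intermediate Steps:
x(R, w) = 19/3 (x(R, w) = (⅓)*19 = 19/3)
n(G) = 0 (n(G) = -8*(G - G) = -8*0 = 0)
E = -1 (E = -(44 - 43) = -1*1 = -1)
(n(95) + E) + x(137, 142) = (0 - 1) + 19/3 = -1 + 19/3 = 16/3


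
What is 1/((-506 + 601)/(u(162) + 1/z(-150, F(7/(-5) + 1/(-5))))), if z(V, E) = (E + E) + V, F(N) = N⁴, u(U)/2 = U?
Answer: 27720167/8128010 ≈ 3.4104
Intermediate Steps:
u(U) = 2*U
z(V, E) = V + 2*E (z(V, E) = 2*E + V = V + 2*E)
1/((-506 + 601)/(u(162) + 1/z(-150, F(7/(-5) + 1/(-5))))) = 1/((-506 + 601)/(2*162 + 1/(-150 + 2*(7/(-5) + 1/(-5))⁴))) = 1/(95/(324 + 1/(-150 + 2*(7*(-⅕) + 1*(-⅕))⁴))) = 1/(95/(324 + 1/(-150 + 2*(-7/5 - ⅕)⁴))) = 1/(95/(324 + 1/(-150 + 2*(-8/5)⁴))) = 1/(95/(324 + 1/(-150 + 2*(4096/625)))) = 1/(95/(324 + 1/(-150 + 8192/625))) = 1/(95/(324 + 1/(-85558/625))) = 1/(95/(324 - 625/85558)) = 1/(95/(27720167/85558)) = 1/(95*(85558/27720167)) = 1/(8128010/27720167) = 27720167/8128010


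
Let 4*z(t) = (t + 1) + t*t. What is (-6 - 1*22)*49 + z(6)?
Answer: -5445/4 ≈ -1361.3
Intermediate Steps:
z(t) = ¼ + t/4 + t²/4 (z(t) = ((t + 1) + t*t)/4 = ((1 + t) + t²)/4 = (1 + t + t²)/4 = ¼ + t/4 + t²/4)
(-6 - 1*22)*49 + z(6) = (-6 - 1*22)*49 + (¼ + (¼)*6 + (¼)*6²) = (-6 - 22)*49 + (¼ + 3/2 + (¼)*36) = -28*49 + (¼ + 3/2 + 9) = -1372 + 43/4 = -5445/4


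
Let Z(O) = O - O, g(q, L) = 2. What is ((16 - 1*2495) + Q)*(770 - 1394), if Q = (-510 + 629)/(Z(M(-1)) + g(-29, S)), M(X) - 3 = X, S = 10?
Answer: 1509768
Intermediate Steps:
M(X) = 3 + X
Z(O) = 0
Q = 119/2 (Q = (-510 + 629)/(0 + 2) = 119/2 ≈ 59.500)
((16 - 1*2495) + Q)*(770 - 1394) = ((16 - 1*2495) + 119/2)*(770 - 1394) = ((16 - 2495) + 119/2)*(-624) = (-2479 + 119/2)*(-624) = -4839/2*(-624) = 1509768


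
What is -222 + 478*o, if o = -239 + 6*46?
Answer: 17464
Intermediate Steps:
o = 37 (o = -239 + 276 = 37)
-222 + 478*o = -222 + 478*37 = -222 + 17686 = 17464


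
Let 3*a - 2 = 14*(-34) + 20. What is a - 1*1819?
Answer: -5911/3 ≈ -1970.3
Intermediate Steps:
a = -454/3 (a = ⅔ + (14*(-34) + 20)/3 = ⅔ + (-476 + 20)/3 = ⅔ + (⅓)*(-456) = ⅔ - 152 = -454/3 ≈ -151.33)
a - 1*1819 = -454/3 - 1*1819 = -454/3 - 1819 = -5911/3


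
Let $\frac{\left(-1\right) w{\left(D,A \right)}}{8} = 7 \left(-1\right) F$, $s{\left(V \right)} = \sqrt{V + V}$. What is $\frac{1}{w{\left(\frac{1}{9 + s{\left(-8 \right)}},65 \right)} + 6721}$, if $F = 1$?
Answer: $\frac{1}{6777} \approx 0.00014756$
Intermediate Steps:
$s{\left(V \right)} = \sqrt{2} \sqrt{V}$ ($s{\left(V \right)} = \sqrt{2 V} = \sqrt{2} \sqrt{V}$)
$w{\left(D,A \right)} = 56$ ($w{\left(D,A \right)} = - 8 \cdot 7 \left(-1\right) 1 = - 8 \left(\left(-7\right) 1\right) = \left(-8\right) \left(-7\right) = 56$)
$\frac{1}{w{\left(\frac{1}{9 + s{\left(-8 \right)}},65 \right)} + 6721} = \frac{1}{56 + 6721} = \frac{1}{6777}$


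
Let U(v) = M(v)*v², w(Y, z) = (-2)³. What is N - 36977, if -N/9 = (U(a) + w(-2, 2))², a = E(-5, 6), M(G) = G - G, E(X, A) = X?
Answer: -37553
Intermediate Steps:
w(Y, z) = -8
M(G) = 0
a = -5
U(v) = 0 (U(v) = 0*v² = 0)
N = -576 (N = -9*(0 - 8)² = -9*(-8)² = -9*64 = -576)
N - 36977 = -576 - 36977 = -37553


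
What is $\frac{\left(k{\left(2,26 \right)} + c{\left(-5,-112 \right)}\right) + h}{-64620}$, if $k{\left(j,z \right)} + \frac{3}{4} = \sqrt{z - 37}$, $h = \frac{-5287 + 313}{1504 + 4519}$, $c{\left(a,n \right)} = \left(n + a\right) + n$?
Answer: $\frac{5555033}{1556825040} - \frac{i \sqrt{11}}{64620} \approx 0.0035682 - 5.1325 \cdot 10^{-5} i$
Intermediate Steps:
$c{\left(a,n \right)} = a + 2 n$ ($c{\left(a,n \right)} = \left(a + n\right) + n = a + 2 n$)
$h = - \frac{4974}{6023} \approx -0.82583$
$k{\left(j,z \right)} = - \frac{3}{4} + \sqrt{-37 + z}$ ($k{\left(j,z \right)} = - \frac{3}{4} + \sqrt{z - 37} = - \frac{3}{4} + \sqrt{-37 + z}$)
$\frac{\left(k{\left(2,26 \right)} + c{\left(-5,-112 \right)}\right) + h}{-64620} = \frac{\left(\left(- \frac{3}{4} + \sqrt{-37 + 26}\right) + \left(-5 + 2 \left(-112\right)\right)\right) - \frac{4974}{6023}}{-64620} = \left(\left(\left(- \frac{3}{4} + \sqrt{-11}\right) - 229\right) - \frac{4974}{6023}\right) \left(- \frac{1}{64620}\right) = \left(\left(\left(- \frac{3}{4} + i \sqrt{11}\right) - 229\right) - \frac{4974}{6023}\right) \left(- \frac{1}{64620}\right) = \left(\left(- \frac{919}{4} + i \sqrt{11}\right) - \frac{4974}{6023}\right) \left(- \frac{1}{64620}\right) = \left(- \frac{5555033}{24092} + i \sqrt{11}\right) \left(- \frac{1}{64620}\right) = \frac{5555033}{1556825040} - \frac{i \sqrt{11}}{64620}$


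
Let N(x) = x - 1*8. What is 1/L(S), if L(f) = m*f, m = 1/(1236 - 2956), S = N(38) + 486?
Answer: -10/3 ≈ -3.3333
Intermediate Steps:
N(x) = -8 + x (N(x) = x - 8 = -8 + x)
S = 516 (S = (-8 + 38) + 486 = 30 + 486 = 516)
m = -1/1720 (m = 1/(-1720) = -1/1720 ≈ -0.00058139)
L(f) = -f/1720
1/L(S) = 1/(-1/1720*516) = 1/(-3/10) = -10/3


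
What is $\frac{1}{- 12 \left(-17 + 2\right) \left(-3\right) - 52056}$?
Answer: $- \frac{1}{52596} \approx -1.9013 \cdot 10^{-5}$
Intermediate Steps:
$\frac{1}{- 12 \left(-17 + 2\right) \left(-3\right) - 52056} = \frac{1}{\left(-12\right) \left(-15\right) \left(-3\right) - 52056} = \frac{1}{180 \left(-3\right) - 52056} = \frac{1}{-540 - 52056} = \frac{1}{-52596} = - \frac{1}{52596}$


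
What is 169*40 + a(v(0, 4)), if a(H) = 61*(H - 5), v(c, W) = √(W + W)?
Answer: 6455 + 122*√2 ≈ 6627.5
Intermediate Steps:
v(c, W) = √2*√W (v(c, W) = √(2*W) = √2*√W)
a(H) = -305 + 61*H (a(H) = 61*(-5 + H) = -305 + 61*H)
169*40 + a(v(0, 4)) = 169*40 + (-305 + 61*(√2*√4)) = 6760 + (-305 + 61*(√2*2)) = 6760 + (-305 + 61*(2*√2)) = 6760 + (-305 + 122*√2) = 6455 + 122*√2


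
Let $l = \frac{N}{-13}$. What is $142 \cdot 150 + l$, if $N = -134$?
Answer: $\frac{277034}{13} \approx 21310.0$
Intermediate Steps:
$l = \frac{134}{13}$ ($l = - \frac{134}{-13} = \left(-134\right) \left(- \frac{1}{13}\right) = \frac{134}{13} \approx 10.308$)
$142 \cdot 150 + l = 142 \cdot 150 + \frac{134}{13} = 21300 + \frac{134}{13} = \frac{277034}{13}$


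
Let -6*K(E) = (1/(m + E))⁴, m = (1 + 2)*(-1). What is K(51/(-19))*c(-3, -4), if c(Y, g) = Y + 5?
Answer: -130321/408146688 ≈ -0.00031930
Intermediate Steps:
c(Y, g) = 5 + Y
m = -3 (m = 3*(-1) = -3)
K(E) = -1/(6*(-3 + E)⁴)
K(51/(-19))*c(-3, -4) = (-1/(6*(-3 + 51/(-19))⁴))*(5 - 3) = -1/(6*(-3 + 51*(-1/19))⁴)*2 = -1/(6*(-3 - 51/19)⁴)*2 = -1/(6*(-108/19)⁴)*2 = -⅙*130321/136048896*2 = -130321/816293376*2 = -130321/408146688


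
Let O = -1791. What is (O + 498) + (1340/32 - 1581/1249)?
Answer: -12513889/9992 ≈ -1252.4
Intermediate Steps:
(O + 498) + (1340/32 - 1581/1249) = (-1791 + 498) + (1340/32 - 1581/1249) = -1293 + (1340*(1/32) - 1581*1/1249) = -1293 + (335/8 - 1581/1249) = -1293 + 405767/9992 = -12513889/9992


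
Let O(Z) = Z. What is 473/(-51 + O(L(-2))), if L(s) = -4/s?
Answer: -473/49 ≈ -9.6531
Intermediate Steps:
473/(-51 + O(L(-2))) = 473/(-51 - 4/(-2)) = 473/(-51 - 4*(-1/2)) = 473/(-51 + 2) = 473/(-49) = -1/49*473 = -473/49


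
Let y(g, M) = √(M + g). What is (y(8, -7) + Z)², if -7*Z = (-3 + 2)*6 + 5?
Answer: 64/49 ≈ 1.3061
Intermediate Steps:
Z = ⅐ (Z = -((-3 + 2)*6 + 5)/7 = -(-1*6 + 5)/7 = -(-6 + 5)/7 = -⅐*(-1) = ⅐ ≈ 0.14286)
(y(8, -7) + Z)² = (√(-7 + 8) + ⅐)² = (√1 + ⅐)² = (1 + ⅐)² = (8/7)² = 64/49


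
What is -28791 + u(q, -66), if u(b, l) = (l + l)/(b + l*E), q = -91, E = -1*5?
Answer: -6881181/239 ≈ -28792.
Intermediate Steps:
E = -5
u(b, l) = 2*l/(b - 5*l) (u(b, l) = (l + l)/(b + l*(-5)) = (2*l)/(b - 5*l) = 2*l/(b - 5*l))
-28791 + u(q, -66) = -28791 + 2*(-66)/(-91 - 5*(-66)) = -28791 + 2*(-66)/(-91 + 330) = -28791 + 2*(-66)/239 = -28791 + 2*(-66)*(1/239) = -28791 - 132/239 = -6881181/239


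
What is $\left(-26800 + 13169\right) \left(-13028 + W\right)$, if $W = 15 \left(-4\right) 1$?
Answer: $178402528$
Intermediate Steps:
$W = -60$ ($W = \left(-60\right) 1 = -60$)
$\left(-26800 + 13169\right) \left(-13028 + W\right) = \left(-26800 + 13169\right) \left(-13028 - 60\right) = \left(-13631\right) \left(-13088\right) = 178402528$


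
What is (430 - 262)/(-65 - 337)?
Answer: -28/67 ≈ -0.41791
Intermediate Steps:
(430 - 262)/(-65 - 337) = 168/(-402) = 168*(-1/402) = -28/67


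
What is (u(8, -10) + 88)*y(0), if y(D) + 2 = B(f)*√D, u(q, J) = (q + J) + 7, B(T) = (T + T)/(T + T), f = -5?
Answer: -186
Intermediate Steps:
B(T) = 1 (B(T) = (2*T)/((2*T)) = (2*T)*(1/(2*T)) = 1)
u(q, J) = 7 + J + q (u(q, J) = (J + q) + 7 = 7 + J + q)
y(D) = -2 + √D (y(D) = -2 + 1*√D = -2 + √D)
(u(8, -10) + 88)*y(0) = ((7 - 10 + 8) + 88)*(-2 + √0) = (5 + 88)*(-2 + 0) = 93*(-2) = -186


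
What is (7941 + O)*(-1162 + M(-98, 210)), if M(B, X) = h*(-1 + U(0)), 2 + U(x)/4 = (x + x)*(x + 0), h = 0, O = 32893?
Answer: -47449108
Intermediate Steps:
U(x) = -8 + 8*x² (U(x) = -8 + 4*((x + x)*(x + 0)) = -8 + 4*((2*x)*x) = -8 + 4*(2*x²) = -8 + 8*x²)
M(B, X) = 0 (M(B, X) = 0*(-1 + (-8 + 8*0²)) = 0*(-1 + (-8 + 8*0)) = 0*(-1 + (-8 + 0)) = 0*(-1 - 8) = 0*(-9) = 0)
(7941 + O)*(-1162 + M(-98, 210)) = (7941 + 32893)*(-1162 + 0) = 40834*(-1162) = -47449108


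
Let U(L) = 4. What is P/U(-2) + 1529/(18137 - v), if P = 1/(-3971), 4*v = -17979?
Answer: 97056017/1437930868 ≈ 0.067497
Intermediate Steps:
v = -17979/4 (v = (¼)*(-17979) = -17979/4 ≈ -4494.8)
P = -1/3971 ≈ -0.00025183
P/U(-2) + 1529/(18137 - v) = -1/3971/4 + 1529/(18137 - 1*(-17979/4)) = -1/3971*¼ + 1529/(18137 + 17979/4) = -1/15884 + 1529/(90527/4) = -1/15884 + 1529*(4/90527) = -1/15884 + 6116/90527 = 97056017/1437930868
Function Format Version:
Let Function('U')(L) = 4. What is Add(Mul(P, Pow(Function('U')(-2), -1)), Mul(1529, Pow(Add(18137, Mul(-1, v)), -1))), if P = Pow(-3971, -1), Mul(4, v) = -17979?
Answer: Rational(97056017, 1437930868) ≈ 0.067497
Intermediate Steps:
v = Rational(-17979, 4) (v = Mul(Rational(1, 4), -17979) = Rational(-17979, 4) ≈ -4494.8)
P = Rational(-1, 3971) ≈ -0.00025183
Add(Mul(P, Pow(Function('U')(-2), -1)), Mul(1529, Pow(Add(18137, Mul(-1, v)), -1))) = Add(Mul(Rational(-1, 3971), Pow(4, -1)), Mul(1529, Pow(Add(18137, Mul(-1, Rational(-17979, 4))), -1))) = Add(Mul(Rational(-1, 3971), Rational(1, 4)), Mul(1529, Pow(Add(18137, Rational(17979, 4)), -1))) = Add(Rational(-1, 15884), Mul(1529, Pow(Rational(90527, 4), -1))) = Add(Rational(-1, 15884), Mul(1529, Rational(4, 90527))) = Add(Rational(-1, 15884), Rational(6116, 90527)) = Rational(97056017, 1437930868)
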